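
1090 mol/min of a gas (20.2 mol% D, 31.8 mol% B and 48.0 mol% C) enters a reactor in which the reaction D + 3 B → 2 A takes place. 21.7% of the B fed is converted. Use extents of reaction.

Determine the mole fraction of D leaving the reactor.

0.188

B reacted = 0.217 × 346.6 = 75.22 mol/min; ν_B = −3, so ξ = 75.22/3 = 25.07 mol/min.
Outlet amounts (n = n₀ + ν ξ):
  D: 220.2 − 1(25.07) = 195.1
  B: 346.6 − 3(25.07) = 271.4
  A: 0 + 2(25.07) = 50.14
  C: 523.2 (inert)
Total out = 1040 mol/min; y_D = 195.1 / 1040 = 0.1876.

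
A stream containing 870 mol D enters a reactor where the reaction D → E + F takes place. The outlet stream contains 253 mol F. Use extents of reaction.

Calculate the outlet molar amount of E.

For F: n = n₀ + 1ξ → 253 = 0 + 1ξ, giving ξ = 253 mol.
Outlet amounts (n = n₀ + ν ξ):
  D: 870 − 1(253) = 617
  E: 0 + 1(253) = 253
  F: 0 + 1(253) = 253

253 mol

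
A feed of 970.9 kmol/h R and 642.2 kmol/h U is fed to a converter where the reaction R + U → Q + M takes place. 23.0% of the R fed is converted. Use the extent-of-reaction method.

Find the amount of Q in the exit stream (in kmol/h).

223 kmol/h

R reacted = 0.23 × 970.9 = 223.3 kmol/h; ν_R = −1, so ξ = 223.3/1 = 223.3 kmol/h.
Outlet amounts (n = n₀ + ν ξ):
  R: 970.9 − 1(223.3) = 747.6
  U: 642.2 − 1(223.3) = 418.9
  Q: 0 + 1(223.3) = 223.3
  M: 0 + 1(223.3) = 223.3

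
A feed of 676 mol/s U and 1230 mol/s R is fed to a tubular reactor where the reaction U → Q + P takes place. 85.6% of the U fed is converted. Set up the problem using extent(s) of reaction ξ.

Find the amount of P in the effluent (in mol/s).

U reacted = 0.856 × 676 = 578.7 mol/s; ν_U = −1, so ξ = 578.7/1 = 578.7 mol/s.
Outlet amounts (n = n₀ + ν ξ):
  U: 676 − 1(578.7) = 97.34
  Q: 0 + 1(578.7) = 578.7
  P: 0 + 1(578.7) = 578.7
  R: 1230 (inert)

579 mol/s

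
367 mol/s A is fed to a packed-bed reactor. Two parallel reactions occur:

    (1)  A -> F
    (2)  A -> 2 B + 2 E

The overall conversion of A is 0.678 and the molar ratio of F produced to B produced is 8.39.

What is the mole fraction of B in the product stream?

0.0684

Conversion of A: A consumed = 0.678 × 367 = 248.8 mol/s = 1ξ₁ + 1ξ₂.
Selectivity: 1ξ₁ / (2ξ₂) = 8.39 → ξ₁ = 16.78 ξ₂.
Substitute: (1·16.78 + 1) ξ₂ = 248.8 → ξ₂ = 13.99 mol/s, ξ₁ = 234.8 mol/s.
Outlet amounts (n = n₀ + Σ ν·ξ):
  A: 367 − 1(234.8) − 1(13.99) = 118.2
  F: 0 + 1(234.8) = 234.8
  B: 0 + 2(13.99) = 27.99
  E: 0 + 2(13.99) = 27.99
Total out = 409 mol/s; y_B = 27.99 / 409 = 0.06844.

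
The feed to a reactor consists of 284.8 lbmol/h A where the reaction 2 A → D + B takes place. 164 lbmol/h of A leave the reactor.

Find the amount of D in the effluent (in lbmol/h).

For A: n = n₀ − 2ξ → 164 = 284.8 − 2ξ, giving ξ = 60.4 lbmol/h.
Outlet amounts (n = n₀ + ν ξ):
  A: 284.8 − 2(60.4) = 164
  D: 0 + 1(60.4) = 60.4
  B: 0 + 1(60.4) = 60.4

60.4 lbmol/h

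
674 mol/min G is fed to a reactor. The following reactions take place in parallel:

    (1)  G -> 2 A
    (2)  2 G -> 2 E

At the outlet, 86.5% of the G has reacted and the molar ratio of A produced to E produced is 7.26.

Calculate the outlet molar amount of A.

914 mol/min

Conversion of G: G consumed = 0.865 × 674 = 583 mol/min = 1ξ₁ + 2ξ₂.
Selectivity: 2ξ₁ / (2ξ₂) = 7.26 → ξ₁ = 7.26 ξ₂.
Substitute: (1·7.26 + 2) ξ₂ = 583 → ξ₂ = 62.96 mol/min, ξ₁ = 457.1 mol/min.
Outlet amounts (n = n₀ + Σ ν·ξ):
  G: 674 − 1(457.1) − 2(62.96) = 90.99
  A: 0 + 2(457.1) = 914.2
  E: 0 + 2(62.96) = 125.9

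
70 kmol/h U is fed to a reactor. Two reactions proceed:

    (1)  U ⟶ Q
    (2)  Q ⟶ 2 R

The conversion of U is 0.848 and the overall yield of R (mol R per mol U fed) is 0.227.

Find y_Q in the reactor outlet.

0.66

Conversion of U: U consumed = 1ξ₁ = 0.848 × 70 → ξ₁ = 59.36 kmol/h.
Yield of R: 2ξ₂ / 70 = 0.227 → ξ₂ = 7.945 kmol/h.
Outlet amounts (n = n₀ + Σ ν·ξ):
  U: 70 − 1(59.36) = 10.64
  Q: 0 + 1(59.36) − 1(7.945) = 51.41
  R: 0 + 2(7.945) = 15.89
Total out = 77.94 kmol/h; y_Q = 51.41 / 77.94 = 0.6596.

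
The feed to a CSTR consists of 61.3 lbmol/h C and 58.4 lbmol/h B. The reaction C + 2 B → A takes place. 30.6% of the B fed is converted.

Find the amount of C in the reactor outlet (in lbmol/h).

B reacted = 0.306 × 58.4 = 17.87 lbmol/h; ν_B = −2, so ξ = 17.87/2 = 8.935 lbmol/h.
Outlet amounts (n = n₀ + ν ξ):
  C: 61.3 − 1(8.935) = 52.36
  B: 58.4 − 2(8.935) = 40.53
  A: 0 + 1(8.935) = 8.935

52.4 lbmol/h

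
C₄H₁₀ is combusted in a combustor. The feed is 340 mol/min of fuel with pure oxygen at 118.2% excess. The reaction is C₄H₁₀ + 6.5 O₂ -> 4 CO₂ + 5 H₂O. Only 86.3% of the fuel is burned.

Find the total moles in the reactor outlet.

Stoichiometric O₂ = 6.5 × 340 = 2210 mol/min; O₂ fed = 2210 × 2.182 = 4822 mol/min.
Fuel reacted = 0.863 × 340 → ξ = 293.4 mol/min.
Outlet (n = n₀ + ν ξ):
  C₄H₁₀: 340 − 1(293.4) = 46.58
  O₂: 4822 − 6.5(293.4) = 2915
  CO₂: 0 + 4(293.4) = 1174
  H₂O: 0 + 5(293.4) = 1467
Total out = 46.58 + 2915 + 1174 + 1467 = 5602 mol/min.

5600 mol/min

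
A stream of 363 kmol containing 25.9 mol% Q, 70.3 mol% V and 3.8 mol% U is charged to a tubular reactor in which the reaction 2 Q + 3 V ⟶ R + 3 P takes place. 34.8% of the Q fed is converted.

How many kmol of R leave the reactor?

16.4 kmol

Q reacted = 0.348 × 94.02 = 32.72 kmol; ν_Q = −2, so ξ = 32.72/2 = 16.36 kmol.
Outlet amounts (n = n₀ + ν ξ):
  Q: 94.02 − 2(16.36) = 61.3
  V: 255.2 − 3(16.36) = 206.1
  R: 0 + 1(16.36) = 16.36
  P: 0 + 3(16.36) = 49.08
  U: 13.79 (inert)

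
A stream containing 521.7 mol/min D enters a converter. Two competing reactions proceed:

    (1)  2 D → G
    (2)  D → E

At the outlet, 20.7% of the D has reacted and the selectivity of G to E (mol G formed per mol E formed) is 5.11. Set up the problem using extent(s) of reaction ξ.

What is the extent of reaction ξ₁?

Conversion of D: D consumed = 0.207 × 521.7 = 108 mol/min = 2ξ₁ + 1ξ₂.
Selectivity: 1ξ₁ / (1ξ₂) = 5.11 → ξ₁ = 5.11 ξ₂.
Substitute: (2·5.11 + 1) ξ₂ = 108 → ξ₂ = 9.625 mol/min, ξ₁ = 49.18 mol/min.
Outlet amounts (n = n₀ + Σ ν·ξ):
  D: 521.7 − 2(49.18) − 1(9.625) = 413.7
  G: 0 + 1(49.18) = 49.18
  E: 0 + 1(9.625) = 9.625

ξ₁ = 49.2 mol/min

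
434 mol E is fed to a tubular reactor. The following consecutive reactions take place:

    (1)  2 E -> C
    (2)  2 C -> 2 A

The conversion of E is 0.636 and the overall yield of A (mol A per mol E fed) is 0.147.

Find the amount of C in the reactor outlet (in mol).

74.2 mol

Conversion of E: E consumed = 2ξ₁ = 0.636 × 434 → ξ₁ = 138 mol.
Yield of A: 2ξ₂ / 434 = 0.147 → ξ₂ = 31.9 mol.
Outlet amounts (n = n₀ + Σ ν·ξ):
  E: 434 − 2(138) = 158
  C: 0 + 1(138) − 2(31.9) = 74.21
  A: 0 + 2(31.9) = 63.8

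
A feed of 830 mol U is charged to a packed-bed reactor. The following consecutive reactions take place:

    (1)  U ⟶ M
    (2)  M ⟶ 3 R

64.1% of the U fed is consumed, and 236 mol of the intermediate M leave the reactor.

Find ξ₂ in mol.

ξ₂ = 296 mol

Conversion of U: U consumed = 1ξ₁ = 0.641 × 830 → ξ₁ = 532 mol.
M balance: n_M = 0 + 1ξ₁ − 1ξ₂ = 236 → ξ₂ = (1·532 − 236)/1 = 296 mol.
Outlet amounts (n = n₀ + Σ ν·ξ):
  U: 830 − 1(532) = 298
  M: 0 + 1(532) − 1(296) = 236
  R: 0 + 3(296) = 888.1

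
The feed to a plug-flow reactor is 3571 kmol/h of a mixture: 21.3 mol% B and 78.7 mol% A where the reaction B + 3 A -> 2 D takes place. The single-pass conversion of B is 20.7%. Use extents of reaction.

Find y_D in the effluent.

0.0967

B reacted = 0.207 × 760.6 = 157.4 kmol/h; ν_B = −1, so ξ = 157.4/1 = 157.4 kmol/h.
Outlet amounts (n = n₀ + ν ξ):
  B: 760.6 − 1(157.4) = 603.2
  A: 2810 − 3(157.4) = 2338
  D: 0 + 2(157.4) = 314.9
Total out = 3256 kmol/h; y_D = 314.9 / 3256 = 0.09671.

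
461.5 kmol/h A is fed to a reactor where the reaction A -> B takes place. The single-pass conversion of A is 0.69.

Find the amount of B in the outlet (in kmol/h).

A reacted = 0.69 × 461.5 = 318.4 kmol/h; ν_A = −1, so ξ = 318.4/1 = 318.4 kmol/h.
Outlet amounts (n = n₀ + ν ξ):
  A: 461.5 − 1(318.4) = 143.1
  B: 0 + 1(318.4) = 318.4

318 kmol/h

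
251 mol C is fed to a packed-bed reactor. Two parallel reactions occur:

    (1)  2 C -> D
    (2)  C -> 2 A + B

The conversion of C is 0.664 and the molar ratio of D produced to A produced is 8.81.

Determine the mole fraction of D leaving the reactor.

0.452

Conversion of C: C consumed = 0.664 × 251 = 166.7 mol = 2ξ₁ + 1ξ₂.
Selectivity: 1ξ₁ / (2ξ₂) = 8.81 → ξ₁ = 17.62 ξ₂.
Substitute: (2·17.62 + 1) ξ₂ = 166.7 → ξ₂ = 4.599 mol, ξ₁ = 81.03 mol.
Outlet amounts (n = n₀ + Σ ν·ξ):
  C: 251 − 2(81.03) − 1(4.599) = 84.34
  D: 0 + 1(81.03) = 81.03
  A: 0 + 2(4.599) = 9.198
  B: 0 + 1(4.599) = 4.599
Total out = 179.2 mol; y_D = 81.03 / 179.2 = 0.4523.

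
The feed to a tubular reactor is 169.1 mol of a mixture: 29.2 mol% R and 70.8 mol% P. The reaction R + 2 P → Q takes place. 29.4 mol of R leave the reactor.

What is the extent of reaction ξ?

ξ = 20 mol

For R: n = n₀ − 1ξ → 29.4 = 49.38 − 1ξ, giving ξ = 19.98 mol.
Outlet amounts (n = n₀ + ν ξ):
  R: 49.38 − 1(19.98) = 29.4
  P: 119.7 − 2(19.98) = 79.77
  Q: 0 + 1(19.98) = 19.98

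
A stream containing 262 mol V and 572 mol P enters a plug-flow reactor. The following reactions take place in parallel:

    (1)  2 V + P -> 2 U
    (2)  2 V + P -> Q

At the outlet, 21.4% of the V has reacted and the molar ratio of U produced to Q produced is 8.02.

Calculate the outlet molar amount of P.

Conversion of V: V consumed = 0.214 × 262 = 56.07 mol = 2ξ₁ + 2ξ₂.
Selectivity: 2ξ₁ / (1ξ₂) = 8.02 → ξ₁ = 4.01 ξ₂.
Substitute: (2·4.01 + 2) ξ₂ = 56.07 → ξ₂ = 5.596 mol, ξ₁ = 22.44 mol.
Outlet amounts (n = n₀ + Σ ν·ξ):
  V: 262 − 2(22.44) − 2(5.596) = 205.9
  P: 572 − 1(22.44) − 1(5.596) = 544
  U: 0 + 2(22.44) = 44.88
  Q: 0 + 1(5.596) = 5.596

544 mol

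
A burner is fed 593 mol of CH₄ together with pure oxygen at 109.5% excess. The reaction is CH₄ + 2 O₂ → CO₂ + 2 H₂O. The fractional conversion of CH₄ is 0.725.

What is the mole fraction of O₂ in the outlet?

Stoichiometric O₂ = 2 × 593 = 1186 mol; O₂ fed = 1186 × 2.095 = 2485 mol.
Fuel reacted = 0.725 × 593 → ξ = 429.9 mol.
Outlet (n = n₀ + ν ξ):
  CH₄: 593 − 1(429.9) = 163.1
  O₂: 2485 − 2(429.9) = 1625
  CO₂: 0 + 1(429.9) = 429.9
  H₂O: 0 + 2(429.9) = 859.9
Total out = 3078 mol; y_O₂ = 1625 / 3078 = 0.5279.

0.528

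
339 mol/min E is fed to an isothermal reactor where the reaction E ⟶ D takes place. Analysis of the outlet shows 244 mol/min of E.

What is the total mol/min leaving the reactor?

339 mol/min

For E: n = n₀ − 1ξ → 244 = 339 − 1ξ, giving ξ = 95 mol/min.
Outlet amounts (n = n₀ + ν ξ):
  E: 339 − 1(95) = 244
  D: 0 + 1(95) = 95
Total out = 244 + 95 = 339 mol/min.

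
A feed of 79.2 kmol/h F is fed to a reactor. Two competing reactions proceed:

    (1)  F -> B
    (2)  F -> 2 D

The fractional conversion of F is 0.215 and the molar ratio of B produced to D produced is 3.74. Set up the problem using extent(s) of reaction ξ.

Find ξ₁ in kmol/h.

ξ₁ = 15 kmol/h

Conversion of F: F consumed = 0.215 × 79.2 = 17.03 kmol/h = 1ξ₁ + 1ξ₂.
Selectivity: 1ξ₁ / (2ξ₂) = 3.74 → ξ₁ = 7.48 ξ₂.
Substitute: (1·7.48 + 1) ξ₂ = 17.03 → ξ₂ = 2.008 kmol/h, ξ₁ = 15.02 kmol/h.
Outlet amounts (n = n₀ + Σ ν·ξ):
  F: 79.2 − 1(15.02) − 1(2.008) = 62.17
  B: 0 + 1(15.02) = 15.02
  D: 0 + 2(2.008) = 4.016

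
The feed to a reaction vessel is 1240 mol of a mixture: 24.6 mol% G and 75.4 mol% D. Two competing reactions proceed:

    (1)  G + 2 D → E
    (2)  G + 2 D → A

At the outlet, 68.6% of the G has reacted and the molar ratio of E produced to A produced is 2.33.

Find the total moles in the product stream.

Conversion of G: G consumed = 0.686 × 305 = 209.3 mol = 1ξ₁ + 1ξ₂.
Selectivity: 1ξ₁ / (1ξ₂) = 2.33 → ξ₁ = 2.33 ξ₂.
Substitute: (1·2.33 + 1) ξ₂ = 209.3 → ξ₂ = 62.84 mol, ξ₁ = 146.4 mol.
Outlet amounts (n = n₀ + Σ ν·ξ):
  G: 305 − 1(146.4) − 1(62.84) = 95.78
  D: 935 − 2(146.4) − 2(62.84) = 516.4
  E: 0 + 1(146.4) = 146.4
  A: 0 + 1(62.84) = 62.84
Total out = 95.78 + 516.4 + 146.4 + 62.84 = 821.5 mol.

821 mol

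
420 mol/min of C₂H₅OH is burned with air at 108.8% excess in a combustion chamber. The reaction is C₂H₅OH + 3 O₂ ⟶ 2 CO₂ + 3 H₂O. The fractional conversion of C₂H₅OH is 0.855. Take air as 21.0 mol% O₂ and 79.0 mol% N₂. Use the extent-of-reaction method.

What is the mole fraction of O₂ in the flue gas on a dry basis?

0.127

Stoichiometric O₂ = 3 × 420 = 1260 mol/min; O₂ fed = 1260 × 2.088 = 2631 mol/min.
N₂ fed = 2631 × 79/21 = 9897 mol/min.
Fuel reacted = 0.855 × 420 → ξ = 359.1 mol/min.
Outlet (n = n₀ + ν ξ):
  C₂H₅OH: 420 − 1(359.1) = 60.9
  O₂: 2631 − 3(359.1) = 1554
  N₂: 9897 (inert)
  CO₂: 0 + 2(359.1) = 718.2
  H₂O: 0 + 3(359.1) = 1077
Dry total = 12230 mol/min; y_O₂ (dry) = 1554 / 12230 = 0.127.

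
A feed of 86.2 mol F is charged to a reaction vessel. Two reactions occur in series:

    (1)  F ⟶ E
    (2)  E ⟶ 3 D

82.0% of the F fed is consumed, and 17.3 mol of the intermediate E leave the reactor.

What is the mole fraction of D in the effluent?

0.83

Conversion of F: F consumed = 1ξ₁ = 0.82 × 86.2 → ξ₁ = 70.68 mol.
E balance: n_E = 0 + 1ξ₁ − 1ξ₂ = 17.3 → ξ₂ = (1·70.68 − 17.3)/1 = 53.38 mol.
Outlet amounts (n = n₀ + Σ ν·ξ):
  F: 86.2 − 1(70.68) = 15.52
  E: 0 + 1(70.68) − 1(53.38) = 17.3
  D: 0 + 3(53.38) = 160.2
Total out = 193 mol; y_D = 160.2 / 193 = 0.8299.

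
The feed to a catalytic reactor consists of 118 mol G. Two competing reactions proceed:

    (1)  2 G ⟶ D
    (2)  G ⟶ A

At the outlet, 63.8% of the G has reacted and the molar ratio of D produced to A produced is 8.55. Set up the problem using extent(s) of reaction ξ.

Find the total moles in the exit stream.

Conversion of G: G consumed = 0.638 × 118 = 75.28 mol = 2ξ₁ + 1ξ₂.
Selectivity: 1ξ₁ / (1ξ₂) = 8.55 → ξ₁ = 8.55 ξ₂.
Substitute: (2·8.55 + 1) ξ₂ = 75.28 → ξ₂ = 4.159 mol, ξ₁ = 35.56 mol.
Outlet amounts (n = n₀ + Σ ν·ξ):
  G: 118 − 2(35.56) − 1(4.159) = 42.72
  D: 0 + 1(35.56) = 35.56
  A: 0 + 1(4.159) = 4.159
Total out = 42.72 + 35.56 + 4.159 = 82.44 mol.

82.4 mol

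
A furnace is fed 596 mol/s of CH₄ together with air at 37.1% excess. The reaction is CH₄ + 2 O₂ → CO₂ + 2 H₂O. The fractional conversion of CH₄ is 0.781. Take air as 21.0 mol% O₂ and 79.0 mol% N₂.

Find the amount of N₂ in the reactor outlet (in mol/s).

6150 mol/s

Stoichiometric O₂ = 2 × 596 = 1192 mol/s; O₂ fed = 1192 × 1.371 = 1634 mol/s.
N₂ fed = 1634 × 79/21 = 6148 mol/s.
Fuel reacted = 0.781 × 596 → ξ = 465.5 mol/s.
Outlet (n = n₀ + ν ξ):
  CH₄: 596 − 1(465.5) = 130.5
  O₂: 1634 − 2(465.5) = 703.3
  N₂: 6148 (inert)
  CO₂: 0 + 1(465.5) = 465.5
  H₂O: 0 + 2(465.5) = 931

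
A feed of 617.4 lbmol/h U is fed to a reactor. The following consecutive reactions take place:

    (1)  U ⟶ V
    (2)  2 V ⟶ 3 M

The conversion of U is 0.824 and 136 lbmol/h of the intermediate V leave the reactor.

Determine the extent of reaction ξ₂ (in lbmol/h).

ξ₂ = 186 lbmol/h

Conversion of U: U consumed = 1ξ₁ = 0.824 × 617.4 → ξ₁ = 508.7 lbmol/h.
V balance: n_V = 0 + 1ξ₁ − 2ξ₂ = 136 → ξ₂ = (1·508.7 − 136)/2 = 186.4 lbmol/h.
Outlet amounts (n = n₀ + Σ ν·ξ):
  U: 617.4 − 1(508.7) = 108.7
  V: 0 + 1(508.7) − 2(186.4) = 136
  M: 0 + 3(186.4) = 559.1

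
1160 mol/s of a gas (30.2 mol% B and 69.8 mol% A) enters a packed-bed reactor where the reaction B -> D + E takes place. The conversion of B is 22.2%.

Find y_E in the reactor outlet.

0.0628

B reacted = 0.222 × 350.3 = 77.77 mol/s; ν_B = −1, so ξ = 77.77/1 = 77.77 mol/s.
Outlet amounts (n = n₀ + ν ξ):
  B: 350.3 − 1(77.77) = 272.5
  D: 0 + 1(77.77) = 77.77
  E: 0 + 1(77.77) = 77.77
  A: 809.7 (inert)
Total out = 1238 mol/s; y_E = 77.77 / 1238 = 0.06283.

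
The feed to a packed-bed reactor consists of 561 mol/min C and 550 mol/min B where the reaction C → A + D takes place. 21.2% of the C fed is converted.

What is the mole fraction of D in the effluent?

C reacted = 0.212 × 561 = 118.9 mol/min; ν_C = −1, so ξ = 118.9/1 = 118.9 mol/min.
Outlet amounts (n = n₀ + ν ξ):
  C: 561 − 1(118.9) = 442.1
  A: 0 + 1(118.9) = 118.9
  D: 0 + 1(118.9) = 118.9
  B: 550 (inert)
Total out = 1230 mol/min; y_D = 118.9 / 1230 = 0.0967.

0.0967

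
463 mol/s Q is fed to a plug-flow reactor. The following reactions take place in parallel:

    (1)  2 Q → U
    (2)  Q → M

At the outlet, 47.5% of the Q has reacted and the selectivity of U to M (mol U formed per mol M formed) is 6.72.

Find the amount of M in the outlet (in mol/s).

Conversion of Q: Q consumed = 0.475 × 463 = 219.9 mol/s = 2ξ₁ + 1ξ₂.
Selectivity: 1ξ₁ / (1ξ₂) = 6.72 → ξ₁ = 6.72 ξ₂.
Substitute: (2·6.72 + 1) ξ₂ = 219.9 → ξ₂ = 15.23 mol/s, ξ₁ = 102.3 mol/s.
Outlet amounts (n = n₀ + Σ ν·ξ):
  Q: 463 − 2(102.3) − 1(15.23) = 243.1
  U: 0 + 1(102.3) = 102.3
  M: 0 + 1(15.23) = 15.23

15.2 mol/s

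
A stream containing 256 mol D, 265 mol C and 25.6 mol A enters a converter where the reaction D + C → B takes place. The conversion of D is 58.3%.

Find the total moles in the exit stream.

397 mol

D reacted = 0.583 × 256 = 149.2 mol; ν_D = −1, so ξ = 149.2/1 = 149.2 mol.
Outlet amounts (n = n₀ + ν ξ):
  D: 256 − 1(149.2) = 106.8
  C: 265 − 1(149.2) = 115.8
  B: 0 + 1(149.2) = 149.2
  A: 25.6 (inert)
Total out = 106.8 + 115.8 + 149.2 + 25.6 = 397.4 mol.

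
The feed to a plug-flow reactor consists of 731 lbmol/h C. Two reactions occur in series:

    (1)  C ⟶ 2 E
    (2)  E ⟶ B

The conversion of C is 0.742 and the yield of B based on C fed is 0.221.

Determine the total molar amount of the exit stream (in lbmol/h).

1270 lbmol/h

Conversion of C: C consumed = 1ξ₁ = 0.742 × 731 → ξ₁ = 542.4 lbmol/h.
Yield of B: 1ξ₂ / 731 = 0.221 → ξ₂ = 161.6 lbmol/h.
Outlet amounts (n = n₀ + Σ ν·ξ):
  C: 731 − 1(542.4) = 188.6
  E: 0 + 2(542.4) − 1(161.6) = 923.3
  B: 0 + 1(161.6) = 161.6
Total out = 188.6 + 923.3 + 161.6 = 1273 lbmol/h.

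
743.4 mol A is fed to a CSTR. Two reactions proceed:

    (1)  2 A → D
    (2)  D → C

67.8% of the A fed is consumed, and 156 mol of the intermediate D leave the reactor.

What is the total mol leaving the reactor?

Conversion of A: A consumed = 2ξ₁ = 0.678 × 743.4 → ξ₁ = 252 mol.
D balance: n_D = 0 + 1ξ₁ − 1ξ₂ = 156 → ξ₂ = (1·252 − 156)/1 = 96.01 mol.
Outlet amounts (n = n₀ + Σ ν·ξ):
  A: 743.4 − 2(252) = 239.4
  D: 0 + 1(252) − 1(96.01) = 156
  C: 0 + 1(96.01) = 96.01
Total out = 239.4 + 156 + 96.01 = 491.4 mol.

491 mol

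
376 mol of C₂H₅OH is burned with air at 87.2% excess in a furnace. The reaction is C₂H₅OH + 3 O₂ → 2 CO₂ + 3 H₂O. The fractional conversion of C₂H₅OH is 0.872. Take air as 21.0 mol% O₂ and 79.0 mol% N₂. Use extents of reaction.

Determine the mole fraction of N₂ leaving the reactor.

0.738

Stoichiometric O₂ = 3 × 376 = 1128 mol; O₂ fed = 1128 × 1.872 = 2112 mol.
N₂ fed = 2112 × 79/21 = 7944 mol.
Fuel reacted = 0.872 × 376 → ξ = 327.9 mol.
Outlet (n = n₀ + ν ξ):
  C₂H₅OH: 376 − 1(327.9) = 48.13
  O₂: 2112 − 3(327.9) = 1128
  N₂: 7944 (inert)
  CO₂: 0 + 2(327.9) = 655.7
  H₂O: 0 + 3(327.9) = 983.6
Total out = 10760 mol; y_N₂ = 7944 / 10760 = 0.7383.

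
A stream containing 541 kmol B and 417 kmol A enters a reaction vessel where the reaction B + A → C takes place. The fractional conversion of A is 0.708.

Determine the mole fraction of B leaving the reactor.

0.371

A reacted = 0.708 × 417 = 295.2 kmol; ν_A = −1, so ξ = 295.2/1 = 295.2 kmol.
Outlet amounts (n = n₀ + ν ξ):
  B: 541 − 1(295.2) = 245.8
  A: 417 − 1(295.2) = 121.8
  C: 0 + 1(295.2) = 295.2
Total out = 662.8 kmol; y_B = 245.8 / 662.8 = 0.3708.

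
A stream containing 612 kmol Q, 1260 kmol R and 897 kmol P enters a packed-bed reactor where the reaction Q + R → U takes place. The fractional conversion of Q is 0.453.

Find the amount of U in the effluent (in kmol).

Q reacted = 0.453 × 612 = 277.2 kmol; ν_Q = −1, so ξ = 277.2/1 = 277.2 kmol.
Outlet amounts (n = n₀ + ν ξ):
  Q: 612 − 1(277.2) = 334.8
  R: 1260 − 1(277.2) = 982.8
  U: 0 + 1(277.2) = 277.2
  P: 897 (inert)

277 kmol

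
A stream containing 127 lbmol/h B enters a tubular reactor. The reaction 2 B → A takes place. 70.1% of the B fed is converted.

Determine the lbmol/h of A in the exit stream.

44.5 lbmol/h

B reacted = 0.701 × 127 = 89.03 lbmol/h; ν_B = −2, so ξ = 89.03/2 = 44.51 lbmol/h.
Outlet amounts (n = n₀ + ν ξ):
  B: 127 − 2(44.51) = 37.97
  A: 0 + 1(44.51) = 44.51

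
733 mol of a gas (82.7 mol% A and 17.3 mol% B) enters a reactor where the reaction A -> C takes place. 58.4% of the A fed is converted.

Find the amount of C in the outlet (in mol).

A reacted = 0.584 × 606.2 = 354 mol; ν_A = −1, so ξ = 354/1 = 354 mol.
Outlet amounts (n = n₀ + ν ξ):
  A: 606.2 − 1(354) = 252.2
  C: 0 + 1(354) = 354
  B: 126.8 (inert)

354 mol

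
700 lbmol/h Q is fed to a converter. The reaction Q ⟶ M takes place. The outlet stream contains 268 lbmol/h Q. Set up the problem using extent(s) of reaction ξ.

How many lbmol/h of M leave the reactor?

432 lbmol/h

For Q: n = n₀ − 1ξ → 268 = 700 − 1ξ, giving ξ = 432 lbmol/h.
Outlet amounts (n = n₀ + ν ξ):
  Q: 700 − 1(432) = 268
  M: 0 + 1(432) = 432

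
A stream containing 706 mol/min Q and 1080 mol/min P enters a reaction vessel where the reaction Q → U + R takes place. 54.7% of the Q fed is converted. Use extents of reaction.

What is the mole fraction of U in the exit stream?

Q reacted = 0.547 × 706 = 386.2 mol/min; ν_Q = −1, so ξ = 386.2/1 = 386.2 mol/min.
Outlet amounts (n = n₀ + ν ξ):
  Q: 706 − 1(386.2) = 319.8
  U: 0 + 1(386.2) = 386.2
  R: 0 + 1(386.2) = 386.2
  P: 1080 (inert)
Total out = 2172 mol/min; y_U = 386.2 / 2172 = 0.1778.

0.178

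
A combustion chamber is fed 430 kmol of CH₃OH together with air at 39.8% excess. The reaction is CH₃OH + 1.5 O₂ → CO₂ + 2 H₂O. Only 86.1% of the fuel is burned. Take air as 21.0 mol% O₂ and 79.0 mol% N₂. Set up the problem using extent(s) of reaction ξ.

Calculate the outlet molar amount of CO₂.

Stoichiometric O₂ = 1.5 × 430 = 645 kmol; O₂ fed = 645 × 1.398 = 901.7 kmol.
N₂ fed = 901.7 × 79/21 = 3392 kmol.
Fuel reacted = 0.861 × 430 → ξ = 370.2 kmol.
Outlet (n = n₀ + ν ξ):
  CH₃OH: 430 − 1(370.2) = 59.77
  O₂: 901.7 − 1.5(370.2) = 346.4
  N₂: 3392 (inert)
  CO₂: 0 + 1(370.2) = 370.2
  H₂O: 0 + 2(370.2) = 740.5

370 kmol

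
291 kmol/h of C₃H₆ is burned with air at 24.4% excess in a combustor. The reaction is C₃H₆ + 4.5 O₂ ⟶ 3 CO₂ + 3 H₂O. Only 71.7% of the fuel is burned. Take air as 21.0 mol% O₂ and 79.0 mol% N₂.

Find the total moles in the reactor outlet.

Stoichiometric O₂ = 4.5 × 291 = 1310 kmol/h; O₂ fed = 1310 × 1.244 = 1629 kmol/h.
N₂ fed = 1629 × 79/21 = 6128 kmol/h.
Fuel reacted = 0.717 × 291 → ξ = 208.6 kmol/h.
Outlet (n = n₀ + ν ξ):
  C₃H₆: 291 − 1(208.6) = 82.35
  O₂: 1629 − 4.5(208.6) = 690.1
  N₂: 6128 (inert)
  CO₂: 0 + 3(208.6) = 625.9
  H₂O: 0 + 3(208.6) = 625.9
Total out = 82.35 + 690.1 + 6128 + 625.9 + 625.9 = 8153 kmol/h.

8150 kmol/h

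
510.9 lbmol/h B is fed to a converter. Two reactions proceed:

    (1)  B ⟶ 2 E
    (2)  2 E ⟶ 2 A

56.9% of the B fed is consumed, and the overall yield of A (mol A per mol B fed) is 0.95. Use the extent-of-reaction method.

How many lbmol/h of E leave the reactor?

Conversion of B: B consumed = 1ξ₁ = 0.569 × 510.9 → ξ₁ = 290.7 lbmol/h.
Yield of A: 2ξ₂ / 510.9 = 0.95 → ξ₂ = 242.7 lbmol/h.
Outlet amounts (n = n₀ + Σ ν·ξ):
  B: 510.9 − 1(290.7) = 220.2
  E: 0 + 2(290.7) − 2(242.7) = 96.05
  A: 0 + 2(242.7) = 485.4

96 lbmol/h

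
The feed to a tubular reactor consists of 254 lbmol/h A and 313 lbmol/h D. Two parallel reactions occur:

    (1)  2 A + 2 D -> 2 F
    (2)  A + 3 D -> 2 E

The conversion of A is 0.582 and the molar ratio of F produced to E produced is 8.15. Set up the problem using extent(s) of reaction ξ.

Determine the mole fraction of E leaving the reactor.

Conversion of A: A consumed = 0.582 × 254 = 147.8 lbmol/h = 2ξ₁ + 1ξ₂.
Selectivity: 2ξ₁ / (2ξ₂) = 8.15 → ξ₁ = 8.15 ξ₂.
Substitute: (2·8.15 + 1) ξ₂ = 147.8 → ξ₂ = 8.545 lbmol/h, ξ₁ = 69.64 lbmol/h.
Outlet amounts (n = n₀ + Σ ν·ξ):
  A: 254 − 2(69.64) − 1(8.545) = 106.2
  D: 313 − 2(69.64) − 3(8.545) = 148.1
  F: 0 + 2(69.64) = 139.3
  E: 0 + 2(8.545) = 17.09
Total out = 410.6 lbmol/h; y_E = 17.09 / 410.6 = 0.04162.

0.0416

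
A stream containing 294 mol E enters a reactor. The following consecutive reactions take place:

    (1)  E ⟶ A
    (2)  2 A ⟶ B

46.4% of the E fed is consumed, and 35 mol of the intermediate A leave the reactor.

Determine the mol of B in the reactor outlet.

50.7 mol

Conversion of E: E consumed = 1ξ₁ = 0.464 × 294 → ξ₁ = 136.4 mol.
A balance: n_A = 0 + 1ξ₁ − 2ξ₂ = 35 → ξ₂ = (1·136.4 − 35)/2 = 50.71 mol.
Outlet amounts (n = n₀ + Σ ν·ξ):
  E: 294 − 1(136.4) = 157.6
  A: 0 + 1(136.4) − 2(50.71) = 35
  B: 0 + 1(50.71) = 50.71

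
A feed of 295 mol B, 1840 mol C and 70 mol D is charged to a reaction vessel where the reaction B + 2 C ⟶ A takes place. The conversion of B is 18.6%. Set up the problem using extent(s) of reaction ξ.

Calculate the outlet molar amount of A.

B reacted = 0.186 × 295 = 54.87 mol; ν_B = −1, so ξ = 54.87/1 = 54.87 mol.
Outlet amounts (n = n₀ + ν ξ):
  B: 295 − 1(54.87) = 240.1
  C: 1840 − 2(54.87) = 1730
  A: 0 + 1(54.87) = 54.87
  D: 70 (inert)

54.9 mol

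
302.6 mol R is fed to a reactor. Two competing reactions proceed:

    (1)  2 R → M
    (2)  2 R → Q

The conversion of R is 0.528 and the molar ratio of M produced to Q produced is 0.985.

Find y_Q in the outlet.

0.181

Conversion of R: R consumed = 0.528 × 302.6 = 159.8 mol = 2ξ₁ + 2ξ₂.
Selectivity: 1ξ₁ / (1ξ₂) = 0.985 → ξ₁ = 0.985 ξ₂.
Substitute: (2·0.985 + 2) ξ₂ = 159.8 → ξ₂ = 40.25 mol, ξ₁ = 39.64 mol.
Outlet amounts (n = n₀ + Σ ν·ξ):
  R: 302.6 − 2(39.64) − 2(40.25) = 142.8
  M: 0 + 1(39.64) = 39.64
  Q: 0 + 1(40.25) = 40.25
Total out = 222.7 mol; y_Q = 40.25 / 222.7 = 0.1807.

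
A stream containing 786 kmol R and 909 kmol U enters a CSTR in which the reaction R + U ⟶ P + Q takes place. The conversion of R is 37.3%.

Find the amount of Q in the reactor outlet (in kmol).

R reacted = 0.373 × 786 = 293.2 kmol; ν_R = −1, so ξ = 293.2/1 = 293.2 kmol.
Outlet amounts (n = n₀ + ν ξ):
  R: 786 − 1(293.2) = 492.8
  U: 909 − 1(293.2) = 615.8
  P: 0 + 1(293.2) = 293.2
  Q: 0 + 1(293.2) = 293.2

293 kmol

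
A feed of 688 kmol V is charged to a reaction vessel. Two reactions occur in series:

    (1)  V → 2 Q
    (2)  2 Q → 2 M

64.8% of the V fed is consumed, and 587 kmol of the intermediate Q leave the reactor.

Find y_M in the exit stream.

0.269

Conversion of V: V consumed = 1ξ₁ = 0.648 × 688 → ξ₁ = 445.8 kmol.
Q balance: n_Q = 0 + 2ξ₁ − 2ξ₂ = 587 → ξ₂ = (2·445.8 − 587)/2 = 152.3 kmol.
Outlet amounts (n = n₀ + Σ ν·ξ):
  V: 688 − 1(445.8) = 242.2
  Q: 0 + 2(445.8) − 2(152.3) = 587
  M: 0 + 2(152.3) = 304.6
Total out = 1134 kmol; y_M = 304.6 / 1134 = 0.2687.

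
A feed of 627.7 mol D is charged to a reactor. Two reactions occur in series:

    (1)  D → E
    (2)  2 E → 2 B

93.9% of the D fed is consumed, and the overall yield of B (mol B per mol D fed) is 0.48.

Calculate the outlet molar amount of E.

288 mol

Conversion of D: D consumed = 1ξ₁ = 0.939 × 627.7 → ξ₁ = 589.4 mol.
Yield of B: 2ξ₂ / 627.7 = 0.48 → ξ₂ = 150.6 mol.
Outlet amounts (n = n₀ + Σ ν·ξ):
  D: 627.7 − 1(589.4) = 38.29
  E: 0 + 1(589.4) − 2(150.6) = 288.1
  B: 0 + 2(150.6) = 301.3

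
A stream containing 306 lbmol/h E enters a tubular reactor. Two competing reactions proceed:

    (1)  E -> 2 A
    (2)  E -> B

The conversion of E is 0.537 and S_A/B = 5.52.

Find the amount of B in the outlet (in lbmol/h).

Conversion of E: E consumed = 0.537 × 306 = 164.3 lbmol/h = 1ξ₁ + 1ξ₂.
Selectivity: 2ξ₁ / (1ξ₂) = 5.52 → ξ₁ = 2.76 ξ₂.
Substitute: (1·2.76 + 1) ξ₂ = 164.3 → ξ₂ = 43.7 lbmol/h, ξ₁ = 120.6 lbmol/h.
Outlet amounts (n = n₀ + Σ ν·ξ):
  E: 306 − 1(120.6) − 1(43.7) = 141.7
  A: 0 + 2(120.6) = 241.2
  B: 0 + 1(43.7) = 43.7

43.7 lbmol/h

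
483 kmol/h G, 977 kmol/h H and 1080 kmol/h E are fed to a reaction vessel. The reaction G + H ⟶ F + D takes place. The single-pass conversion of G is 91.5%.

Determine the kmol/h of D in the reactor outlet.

442 kmol/h

G reacted = 0.915 × 483 = 441.9 kmol/h; ν_G = −1, so ξ = 441.9/1 = 441.9 kmol/h.
Outlet amounts (n = n₀ + ν ξ):
  G: 483 − 1(441.9) = 41.06
  H: 977 − 1(441.9) = 535.1
  F: 0 + 1(441.9) = 441.9
  D: 0 + 1(441.9) = 441.9
  E: 1080 (inert)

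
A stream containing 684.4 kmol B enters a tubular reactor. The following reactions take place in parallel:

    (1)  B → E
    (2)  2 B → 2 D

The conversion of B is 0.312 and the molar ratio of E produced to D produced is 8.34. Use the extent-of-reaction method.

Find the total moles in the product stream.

684 kmol

Conversion of B: B consumed = 0.312 × 684.4 = 213.5 kmol = 1ξ₁ + 2ξ₂.
Selectivity: 1ξ₁ / (2ξ₂) = 8.34 → ξ₁ = 16.68 ξ₂.
Substitute: (1·16.68 + 2) ξ₂ = 213.5 → ξ₂ = 11.43 kmol, ξ₁ = 190.7 kmol.
Outlet amounts (n = n₀ + Σ ν·ξ):
  B: 684.4 − 1(190.7) − 2(11.43) = 470.9
  E: 0 + 1(190.7) = 190.7
  D: 0 + 2(11.43) = 22.86
Total out = 470.9 + 190.7 + 22.86 = 684.4 kmol.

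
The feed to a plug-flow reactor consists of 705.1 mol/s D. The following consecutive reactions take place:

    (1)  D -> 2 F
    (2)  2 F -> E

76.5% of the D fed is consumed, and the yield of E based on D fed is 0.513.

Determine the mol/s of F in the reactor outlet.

355 mol/s

Conversion of D: D consumed = 1ξ₁ = 0.765 × 705.1 → ξ₁ = 539.4 mol/s.
Yield of E: 1ξ₂ / 705.1 = 0.513 → ξ₂ = 361.7 mol/s.
Outlet amounts (n = n₀ + Σ ν·ξ):
  D: 705.1 − 1(539.4) = 165.7
  F: 0 + 2(539.4) − 2(361.7) = 355.4
  E: 0 + 1(361.7) = 361.7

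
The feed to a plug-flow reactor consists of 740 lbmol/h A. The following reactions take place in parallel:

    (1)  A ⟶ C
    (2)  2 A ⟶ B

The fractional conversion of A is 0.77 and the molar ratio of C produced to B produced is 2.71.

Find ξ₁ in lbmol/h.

Conversion of A: A consumed = 0.77 × 740 = 569.8 lbmol/h = 1ξ₁ + 2ξ₂.
Selectivity: 1ξ₁ / (1ξ₂) = 2.71 → ξ₁ = 2.71 ξ₂.
Substitute: (1·2.71 + 2) ξ₂ = 569.8 → ξ₂ = 121 lbmol/h, ξ₁ = 327.8 lbmol/h.
Outlet amounts (n = n₀ + Σ ν·ξ):
  A: 740 − 1(327.8) − 2(121) = 170.2
  C: 0 + 1(327.8) = 327.8
  B: 0 + 1(121) = 121

ξ₁ = 328 lbmol/h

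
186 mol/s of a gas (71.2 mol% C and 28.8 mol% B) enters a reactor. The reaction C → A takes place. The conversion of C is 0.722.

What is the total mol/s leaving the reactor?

C reacted = 0.722 × 132.4 = 95.62 mol/s; ν_C = −1, so ξ = 95.62/1 = 95.62 mol/s.
Outlet amounts (n = n₀ + ν ξ):
  C: 132.4 − 1(95.62) = 36.82
  A: 0 + 1(95.62) = 95.62
  B: 53.57 (inert)
Total out = 36.82 + 95.62 + 53.57 = 186 mol/s.

186 mol/s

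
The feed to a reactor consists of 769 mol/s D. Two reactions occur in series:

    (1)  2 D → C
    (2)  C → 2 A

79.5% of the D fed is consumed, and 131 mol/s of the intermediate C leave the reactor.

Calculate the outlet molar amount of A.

Conversion of D: D consumed = 2ξ₁ = 0.795 × 769 → ξ₁ = 305.7 mol/s.
C balance: n_C = 0 + 1ξ₁ − 1ξ₂ = 131 → ξ₂ = (1·305.7 − 131)/1 = 174.7 mol/s.
Outlet amounts (n = n₀ + Σ ν·ξ):
  D: 769 − 2(305.7) = 157.6
  C: 0 + 1(305.7) − 1(174.7) = 131
  A: 0 + 2(174.7) = 349.4

349 mol/s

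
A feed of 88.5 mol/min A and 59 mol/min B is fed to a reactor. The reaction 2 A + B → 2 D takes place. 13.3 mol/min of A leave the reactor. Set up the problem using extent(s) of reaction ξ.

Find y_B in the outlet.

For A: n = n₀ − 2ξ → 13.3 = 88.5 − 2ξ, giving ξ = 37.6 mol/min.
Outlet amounts (n = n₀ + ν ξ):
  A: 88.5 − 2(37.6) = 13.3
  B: 59 − 1(37.6) = 21.4
  D: 0 + 2(37.6) = 75.2
Total out = 109.9 mol/min; y_B = 21.4 / 109.9 = 0.1947.

0.195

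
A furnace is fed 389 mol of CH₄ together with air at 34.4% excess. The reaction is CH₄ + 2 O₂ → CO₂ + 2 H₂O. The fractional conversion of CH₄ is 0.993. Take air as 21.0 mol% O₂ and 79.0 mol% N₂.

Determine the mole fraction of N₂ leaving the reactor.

0.733

Stoichiometric O₂ = 2 × 389 = 778 mol; O₂ fed = 778 × 1.344 = 1046 mol.
N₂ fed = 1046 × 79/21 = 3934 mol.
Fuel reacted = 0.993 × 389 → ξ = 386.3 mol.
Outlet (n = n₀ + ν ξ):
  CH₄: 389 − 1(386.3) = 2.723
  O₂: 1046 − 2(386.3) = 273.1
  N₂: 3934 (inert)
  CO₂: 0 + 1(386.3) = 386.3
  H₂O: 0 + 2(386.3) = 772.6
Total out = 5368 mol; y_N₂ = 3934 / 5368 = 0.7328.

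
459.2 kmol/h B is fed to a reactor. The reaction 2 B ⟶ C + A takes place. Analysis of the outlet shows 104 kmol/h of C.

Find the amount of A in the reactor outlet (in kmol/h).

For C: n = n₀ + 1ξ → 104 = 0 + 1ξ, giving ξ = 104 kmol/h.
Outlet amounts (n = n₀ + ν ξ):
  B: 459.2 − 2(104) = 251.2
  C: 0 + 1(104) = 104
  A: 0 + 1(104) = 104

104 kmol/h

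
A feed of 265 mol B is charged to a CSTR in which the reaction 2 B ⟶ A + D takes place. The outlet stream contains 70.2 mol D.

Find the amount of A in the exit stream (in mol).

70.2 mol

For D: n = n₀ + 1ξ → 70.2 = 0 + 1ξ, giving ξ = 70.2 mol.
Outlet amounts (n = n₀ + ν ξ):
  B: 265 − 2(70.2) = 124.6
  A: 0 + 1(70.2) = 70.2
  D: 0 + 1(70.2) = 70.2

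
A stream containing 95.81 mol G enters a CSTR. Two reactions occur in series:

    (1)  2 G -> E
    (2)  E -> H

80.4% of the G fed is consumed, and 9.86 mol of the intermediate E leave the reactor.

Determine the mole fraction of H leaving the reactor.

0.5

Conversion of G: G consumed = 2ξ₁ = 0.804 × 95.81 → ξ₁ = 38.52 mol.
E balance: n_E = 0 + 1ξ₁ − 1ξ₂ = 9.86 → ξ₂ = (1·38.52 − 9.86)/1 = 28.66 mol.
Outlet amounts (n = n₀ + Σ ν·ξ):
  G: 95.81 − 2(38.52) = 18.78
  E: 0 + 1(38.52) − 1(28.66) = 9.86
  H: 0 + 1(28.66) = 28.66
Total out = 57.29 mol; y_H = 28.66 / 57.29 = 0.5001.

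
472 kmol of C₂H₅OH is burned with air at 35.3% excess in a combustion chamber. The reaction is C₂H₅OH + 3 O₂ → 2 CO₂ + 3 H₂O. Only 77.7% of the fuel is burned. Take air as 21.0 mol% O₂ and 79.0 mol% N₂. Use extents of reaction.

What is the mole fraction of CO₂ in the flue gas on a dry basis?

0.0828

Stoichiometric O₂ = 3 × 472 = 1416 kmol; O₂ fed = 1416 × 1.353 = 1916 kmol.
N₂ fed = 1916 × 79/21 = 7207 kmol.
Fuel reacted = 0.777 × 472 → ξ = 366.7 kmol.
Outlet (n = n₀ + ν ξ):
  C₂H₅OH: 472 − 1(366.7) = 105.3
  O₂: 1916 − 3(366.7) = 815.6
  N₂: 7207 (inert)
  CO₂: 0 + 2(366.7) = 733.5
  H₂O: 0 + 3(366.7) = 1100
Dry total = 8862 kmol; y_CO₂ (dry) = 733.5 / 8862 = 0.08277.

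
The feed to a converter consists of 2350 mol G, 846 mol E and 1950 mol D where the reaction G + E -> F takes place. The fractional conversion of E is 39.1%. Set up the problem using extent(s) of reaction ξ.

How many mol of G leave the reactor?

E reacted = 0.391 × 846 = 330.8 mol; ν_E = −1, so ξ = 330.8/1 = 330.8 mol.
Outlet amounts (n = n₀ + ν ξ):
  G: 2350 − 1(330.8) = 2019
  E: 846 − 1(330.8) = 515.2
  F: 0 + 1(330.8) = 330.8
  D: 1950 (inert)

2020 mol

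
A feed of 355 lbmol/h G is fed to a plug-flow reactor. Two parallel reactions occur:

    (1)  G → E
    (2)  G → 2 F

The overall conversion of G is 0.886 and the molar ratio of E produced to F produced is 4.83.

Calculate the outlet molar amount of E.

Conversion of G: G consumed = 0.886 × 355 = 314.5 lbmol/h = 1ξ₁ + 1ξ₂.
Selectivity: 1ξ₁ / (2ξ₂) = 4.83 → ξ₁ = 9.66 ξ₂.
Substitute: (1·9.66 + 1) ξ₂ = 314.5 → ξ₂ = 29.51 lbmol/h, ξ₁ = 285 lbmol/h.
Outlet amounts (n = n₀ + Σ ν·ξ):
  G: 355 − 1(285) − 1(29.51) = 40.47
  E: 0 + 1(285) = 285
  F: 0 + 2(29.51) = 59.01

285 lbmol/h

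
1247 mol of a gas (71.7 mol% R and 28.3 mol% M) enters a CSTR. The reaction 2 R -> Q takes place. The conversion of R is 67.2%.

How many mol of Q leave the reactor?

300 mol

R reacted = 0.672 × 894.1 = 600.8 mol; ν_R = −2, so ξ = 600.8/2 = 300.4 mol.
Outlet amounts (n = n₀ + ν ξ):
  R: 894.1 − 2(300.4) = 293.3
  Q: 0 + 1(300.4) = 300.4
  M: 352.9 (inert)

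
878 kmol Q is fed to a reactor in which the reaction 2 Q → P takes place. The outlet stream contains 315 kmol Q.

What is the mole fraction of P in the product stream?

0.472

For Q: n = n₀ − 2ξ → 315 = 878 − 2ξ, giving ξ = 281.5 kmol.
Outlet amounts (n = n₀ + ν ξ):
  Q: 878 − 2(281.5) = 315
  P: 0 + 1(281.5) = 281.5
Total out = 596.5 kmol; y_P = 281.5 / 596.5 = 0.4719.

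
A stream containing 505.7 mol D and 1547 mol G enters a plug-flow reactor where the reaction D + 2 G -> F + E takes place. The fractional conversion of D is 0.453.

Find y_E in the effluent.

0.126

D reacted = 0.453 × 505.7 = 229.1 mol; ν_D = −1, so ξ = 229.1/1 = 229.1 mol.
Outlet amounts (n = n₀ + ν ξ):
  D: 505.7 − 1(229.1) = 276.6
  G: 1547 − 2(229.1) = 1089
  F: 0 + 1(229.1) = 229.1
  E: 0 + 1(229.1) = 229.1
Total out = 1824 mol; y_E = 229.1 / 1824 = 0.1256.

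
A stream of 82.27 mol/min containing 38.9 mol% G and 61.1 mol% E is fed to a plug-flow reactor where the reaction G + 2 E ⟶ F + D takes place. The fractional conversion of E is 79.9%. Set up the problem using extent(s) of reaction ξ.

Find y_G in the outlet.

0.192

E reacted = 0.799 × 50.27 = 40.16 mol/min; ν_E = −2, so ξ = 40.16/2 = 20.08 mol/min.
Outlet amounts (n = n₀ + ν ξ):
  G: 32 − 1(20.08) = 11.92
  E: 50.27 − 2(20.08) = 10.1
  F: 0 + 1(20.08) = 20.08
  D: 0 + 1(20.08) = 20.08
Total out = 62.19 mol/min; y_G = 11.92 / 62.19 = 0.1917.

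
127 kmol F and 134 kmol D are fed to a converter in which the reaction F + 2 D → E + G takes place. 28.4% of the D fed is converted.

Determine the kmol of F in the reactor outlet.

108 kmol

D reacted = 0.284 × 134 = 38.06 kmol; ν_D = −2, so ξ = 38.06/2 = 19.03 kmol.
Outlet amounts (n = n₀ + ν ξ):
  F: 127 − 1(19.03) = 108
  D: 134 − 2(19.03) = 95.94
  E: 0 + 1(19.03) = 19.03
  G: 0 + 1(19.03) = 19.03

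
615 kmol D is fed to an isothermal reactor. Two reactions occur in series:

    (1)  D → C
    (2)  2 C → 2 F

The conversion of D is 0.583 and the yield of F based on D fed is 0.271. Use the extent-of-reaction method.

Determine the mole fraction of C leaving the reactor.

Conversion of D: D consumed = 1ξ₁ = 0.583 × 615 → ξ₁ = 358.5 kmol.
Yield of F: 2ξ₂ / 615 = 0.271 → ξ₂ = 83.33 kmol.
Outlet amounts (n = n₀ + Σ ν·ξ):
  D: 615 − 1(358.5) = 256.5
  C: 0 + 1(358.5) − 2(83.33) = 191.9
  F: 0 + 2(83.33) = 166.7
Total out = 615 kmol; y_C = 191.9 / 615 = 0.312.

0.312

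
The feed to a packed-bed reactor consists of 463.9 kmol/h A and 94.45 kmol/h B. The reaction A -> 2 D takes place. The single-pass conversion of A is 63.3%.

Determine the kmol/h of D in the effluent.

A reacted = 0.633 × 463.9 = 293.6 kmol/h; ν_A = −1, so ξ = 293.6/1 = 293.6 kmol/h.
Outlet amounts (n = n₀ + ν ξ):
  A: 463.9 − 1(293.6) = 170.3
  D: 0 + 2(293.6) = 587.3
  B: 94.45 (inert)

587 kmol/h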